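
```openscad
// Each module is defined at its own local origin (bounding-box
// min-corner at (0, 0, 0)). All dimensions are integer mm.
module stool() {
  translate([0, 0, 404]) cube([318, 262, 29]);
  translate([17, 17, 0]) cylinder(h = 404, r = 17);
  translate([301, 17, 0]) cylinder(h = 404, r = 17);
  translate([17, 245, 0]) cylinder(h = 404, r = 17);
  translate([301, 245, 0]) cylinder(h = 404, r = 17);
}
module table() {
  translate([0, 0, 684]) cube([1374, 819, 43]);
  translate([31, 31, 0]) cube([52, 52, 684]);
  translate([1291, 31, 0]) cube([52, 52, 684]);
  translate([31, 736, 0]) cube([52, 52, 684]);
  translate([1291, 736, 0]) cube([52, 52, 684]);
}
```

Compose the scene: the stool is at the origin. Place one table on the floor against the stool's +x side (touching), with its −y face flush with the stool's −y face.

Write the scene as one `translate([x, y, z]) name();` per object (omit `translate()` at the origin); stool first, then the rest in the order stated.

stool();
translate([318, 0, 0]) table();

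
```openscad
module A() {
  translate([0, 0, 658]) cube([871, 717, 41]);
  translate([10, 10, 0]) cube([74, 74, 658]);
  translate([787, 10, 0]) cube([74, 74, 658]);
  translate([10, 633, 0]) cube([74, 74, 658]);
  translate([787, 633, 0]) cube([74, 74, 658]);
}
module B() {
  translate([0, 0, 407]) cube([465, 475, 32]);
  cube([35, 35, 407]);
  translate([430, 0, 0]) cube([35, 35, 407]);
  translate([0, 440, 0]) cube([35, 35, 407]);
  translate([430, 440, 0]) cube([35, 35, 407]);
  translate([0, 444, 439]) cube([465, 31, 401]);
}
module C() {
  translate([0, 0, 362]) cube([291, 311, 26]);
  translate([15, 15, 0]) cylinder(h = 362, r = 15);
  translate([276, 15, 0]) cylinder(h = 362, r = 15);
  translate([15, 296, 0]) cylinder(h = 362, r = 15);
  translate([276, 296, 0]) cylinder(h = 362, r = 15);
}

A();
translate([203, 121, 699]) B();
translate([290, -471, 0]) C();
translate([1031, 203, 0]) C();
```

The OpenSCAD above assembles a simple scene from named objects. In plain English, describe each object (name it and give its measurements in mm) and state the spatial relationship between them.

A is a table: top 871 mm (x) × 717 mm (y), 41 mm thick, upper face at z = 699 mm, on four 74×74 mm square legs, each inset 10 mm from the nearest pair of top edges, running from z = 0 to the bottom of the top.

B is a chair. The seat is a 465×475×32 mm slab with its top at z = 439 mm, on four 35×35 mm corner legs (flush with the seat edges, standing on z = 0). A flat backrest 31 mm thick, 401 mm tall, spans the full seat width and rises from the seat top along its +y edge, rear face flush with the rear of the seat.

C is a simple wooden stool: a rectangular seat 291 mm (x) by 311 mm (y), 26 mm thick, top face at z = 388 mm, on four round legs, each 30 mm in diameter. The legs rest on z = 0, each leg's axis is inset half a diameter from the nearest pair of seat edges (so the leg's bounding box is flush with the corner).

The chair is on top of the table, centred. Two stools sit around the table at the −y, +x sides.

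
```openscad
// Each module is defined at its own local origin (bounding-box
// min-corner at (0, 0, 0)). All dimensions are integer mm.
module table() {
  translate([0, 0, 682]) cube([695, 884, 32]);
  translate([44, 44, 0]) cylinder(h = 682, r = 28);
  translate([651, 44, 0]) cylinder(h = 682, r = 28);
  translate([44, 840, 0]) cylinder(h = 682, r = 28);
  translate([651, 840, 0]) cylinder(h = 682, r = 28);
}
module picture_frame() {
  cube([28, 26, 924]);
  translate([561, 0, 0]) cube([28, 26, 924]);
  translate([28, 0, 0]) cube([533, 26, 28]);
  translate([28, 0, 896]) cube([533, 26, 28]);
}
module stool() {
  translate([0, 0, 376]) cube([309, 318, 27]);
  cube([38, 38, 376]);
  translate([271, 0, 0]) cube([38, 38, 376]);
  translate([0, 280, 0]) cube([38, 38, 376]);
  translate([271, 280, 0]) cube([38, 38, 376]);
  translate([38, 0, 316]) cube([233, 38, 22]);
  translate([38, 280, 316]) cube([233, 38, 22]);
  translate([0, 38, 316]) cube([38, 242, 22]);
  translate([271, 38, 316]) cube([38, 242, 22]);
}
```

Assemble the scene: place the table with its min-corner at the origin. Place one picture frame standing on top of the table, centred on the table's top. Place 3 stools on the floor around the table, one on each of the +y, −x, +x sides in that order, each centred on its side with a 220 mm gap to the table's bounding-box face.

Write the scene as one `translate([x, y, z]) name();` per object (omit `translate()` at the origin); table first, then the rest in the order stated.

table();
translate([53, 429, 714]) picture_frame();
translate([193, 1104, 0]) stool();
translate([-529, 283, 0]) stool();
translate([915, 283, 0]) stool();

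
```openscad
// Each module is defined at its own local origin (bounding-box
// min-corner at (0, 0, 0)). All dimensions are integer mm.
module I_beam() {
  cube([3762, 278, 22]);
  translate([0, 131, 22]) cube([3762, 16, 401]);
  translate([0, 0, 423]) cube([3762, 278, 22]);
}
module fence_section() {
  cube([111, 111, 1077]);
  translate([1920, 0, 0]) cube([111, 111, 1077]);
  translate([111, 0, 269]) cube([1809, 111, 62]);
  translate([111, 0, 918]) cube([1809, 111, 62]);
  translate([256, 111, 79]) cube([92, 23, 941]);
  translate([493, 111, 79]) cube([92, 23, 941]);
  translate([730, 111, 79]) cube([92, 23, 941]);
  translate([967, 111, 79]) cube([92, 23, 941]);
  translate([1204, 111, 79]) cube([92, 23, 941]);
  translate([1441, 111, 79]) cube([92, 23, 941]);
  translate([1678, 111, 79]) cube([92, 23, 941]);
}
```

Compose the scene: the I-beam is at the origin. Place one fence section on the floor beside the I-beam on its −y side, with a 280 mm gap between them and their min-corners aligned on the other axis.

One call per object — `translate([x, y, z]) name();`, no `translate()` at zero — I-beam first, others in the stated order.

I_beam();
translate([0, -414, 0]) fence_section();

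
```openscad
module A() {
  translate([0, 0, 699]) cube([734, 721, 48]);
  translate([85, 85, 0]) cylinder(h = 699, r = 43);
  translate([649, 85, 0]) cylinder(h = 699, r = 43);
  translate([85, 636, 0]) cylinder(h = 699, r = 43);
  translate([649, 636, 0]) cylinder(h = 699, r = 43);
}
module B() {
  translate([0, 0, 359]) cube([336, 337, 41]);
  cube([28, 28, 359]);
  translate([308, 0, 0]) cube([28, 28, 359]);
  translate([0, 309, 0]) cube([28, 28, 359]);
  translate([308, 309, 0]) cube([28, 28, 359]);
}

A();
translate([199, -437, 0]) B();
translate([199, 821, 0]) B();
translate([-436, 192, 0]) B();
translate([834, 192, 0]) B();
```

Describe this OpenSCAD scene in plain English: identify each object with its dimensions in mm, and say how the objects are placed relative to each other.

A is a rectangular dining table. The top is 734×721×48 mm with its upper surface at z = 747 mm. It stands on four round legs of 86 mm diameter, each leg's bounding box inset 42 mm from the nearest pair of top edges, running from the floor to the underside of the top.

B is a four-legged stool. The seat is a 336×337×41 mm slab whose top surface is at z = 400 mm; four square legs, each 28×28 mm in cross-section, run from the floor (z = 0) to the underside of the seat, each flush with a corner of the seat.

Four stools sit around the table at the −y, +y, −x, +x sides.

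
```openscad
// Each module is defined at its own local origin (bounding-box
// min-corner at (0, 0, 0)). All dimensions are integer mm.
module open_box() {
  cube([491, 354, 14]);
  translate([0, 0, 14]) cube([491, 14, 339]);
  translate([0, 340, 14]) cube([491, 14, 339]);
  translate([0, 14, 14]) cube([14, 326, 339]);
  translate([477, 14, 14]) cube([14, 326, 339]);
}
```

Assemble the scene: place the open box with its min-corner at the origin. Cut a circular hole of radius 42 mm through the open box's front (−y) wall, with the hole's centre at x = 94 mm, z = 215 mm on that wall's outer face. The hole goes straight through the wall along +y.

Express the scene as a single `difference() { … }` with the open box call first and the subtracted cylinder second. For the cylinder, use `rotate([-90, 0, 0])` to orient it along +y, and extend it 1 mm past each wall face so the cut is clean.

difference() {
  open_box();
  translate([94, -1, 215]) rotate([-90, 0, 0]) cylinder(h = 16, r = 42);
}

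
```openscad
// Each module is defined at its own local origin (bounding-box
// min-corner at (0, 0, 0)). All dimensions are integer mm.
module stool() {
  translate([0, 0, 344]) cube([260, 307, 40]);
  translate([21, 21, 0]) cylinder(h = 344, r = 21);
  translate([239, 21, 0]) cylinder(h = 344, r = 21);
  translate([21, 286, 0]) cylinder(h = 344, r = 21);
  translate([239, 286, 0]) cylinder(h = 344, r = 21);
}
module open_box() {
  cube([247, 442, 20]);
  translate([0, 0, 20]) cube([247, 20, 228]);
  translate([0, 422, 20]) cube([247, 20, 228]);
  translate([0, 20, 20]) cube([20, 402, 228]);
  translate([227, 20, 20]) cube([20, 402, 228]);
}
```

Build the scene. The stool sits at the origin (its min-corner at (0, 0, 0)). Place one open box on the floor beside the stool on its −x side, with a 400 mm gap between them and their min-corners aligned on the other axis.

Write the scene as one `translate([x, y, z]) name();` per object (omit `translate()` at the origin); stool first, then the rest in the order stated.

stool();
translate([-647, 0, 0]) open_box();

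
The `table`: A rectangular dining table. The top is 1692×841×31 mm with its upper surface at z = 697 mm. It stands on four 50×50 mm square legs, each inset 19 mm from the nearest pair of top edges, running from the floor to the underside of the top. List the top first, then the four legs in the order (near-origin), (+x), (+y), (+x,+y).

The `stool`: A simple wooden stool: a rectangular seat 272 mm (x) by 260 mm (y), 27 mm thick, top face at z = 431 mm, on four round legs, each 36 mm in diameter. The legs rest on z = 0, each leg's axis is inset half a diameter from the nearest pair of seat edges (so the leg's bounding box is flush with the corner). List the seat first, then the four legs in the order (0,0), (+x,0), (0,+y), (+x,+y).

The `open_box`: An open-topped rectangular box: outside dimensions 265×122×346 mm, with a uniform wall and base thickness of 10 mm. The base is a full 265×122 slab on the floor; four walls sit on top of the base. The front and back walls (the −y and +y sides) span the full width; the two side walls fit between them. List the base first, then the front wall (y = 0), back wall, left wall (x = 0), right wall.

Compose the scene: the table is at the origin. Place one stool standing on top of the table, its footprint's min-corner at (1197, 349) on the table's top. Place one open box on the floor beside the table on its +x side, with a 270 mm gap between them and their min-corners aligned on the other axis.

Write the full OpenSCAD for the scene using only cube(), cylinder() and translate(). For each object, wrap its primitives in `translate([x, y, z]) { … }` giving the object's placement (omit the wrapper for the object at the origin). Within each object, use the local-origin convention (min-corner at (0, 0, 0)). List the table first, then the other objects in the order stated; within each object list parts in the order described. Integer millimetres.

translate([0, 0, 666]) cube([1692, 841, 31]);
translate([19, 19, 0]) cube([50, 50, 666]);
translate([1623, 19, 0]) cube([50, 50, 666]);
translate([19, 772, 0]) cube([50, 50, 666]);
translate([1623, 772, 0]) cube([50, 50, 666]);
translate([1197, 349, 697]) {
  translate([0, 0, 404]) cube([272, 260, 27]);
  translate([18, 18, 0]) cylinder(h = 404, r = 18);
  translate([254, 18, 0]) cylinder(h = 404, r = 18);
  translate([18, 242, 0]) cylinder(h = 404, r = 18);
  translate([254, 242, 0]) cylinder(h = 404, r = 18);
}
translate([1962, 0, 0]) {
  cube([265, 122, 10]);
  translate([0, 0, 10]) cube([265, 10, 336]);
  translate([0, 112, 10]) cube([265, 10, 336]);
  translate([0, 10, 10]) cube([10, 102, 336]);
  translate([255, 10, 10]) cube([10, 102, 336]);
}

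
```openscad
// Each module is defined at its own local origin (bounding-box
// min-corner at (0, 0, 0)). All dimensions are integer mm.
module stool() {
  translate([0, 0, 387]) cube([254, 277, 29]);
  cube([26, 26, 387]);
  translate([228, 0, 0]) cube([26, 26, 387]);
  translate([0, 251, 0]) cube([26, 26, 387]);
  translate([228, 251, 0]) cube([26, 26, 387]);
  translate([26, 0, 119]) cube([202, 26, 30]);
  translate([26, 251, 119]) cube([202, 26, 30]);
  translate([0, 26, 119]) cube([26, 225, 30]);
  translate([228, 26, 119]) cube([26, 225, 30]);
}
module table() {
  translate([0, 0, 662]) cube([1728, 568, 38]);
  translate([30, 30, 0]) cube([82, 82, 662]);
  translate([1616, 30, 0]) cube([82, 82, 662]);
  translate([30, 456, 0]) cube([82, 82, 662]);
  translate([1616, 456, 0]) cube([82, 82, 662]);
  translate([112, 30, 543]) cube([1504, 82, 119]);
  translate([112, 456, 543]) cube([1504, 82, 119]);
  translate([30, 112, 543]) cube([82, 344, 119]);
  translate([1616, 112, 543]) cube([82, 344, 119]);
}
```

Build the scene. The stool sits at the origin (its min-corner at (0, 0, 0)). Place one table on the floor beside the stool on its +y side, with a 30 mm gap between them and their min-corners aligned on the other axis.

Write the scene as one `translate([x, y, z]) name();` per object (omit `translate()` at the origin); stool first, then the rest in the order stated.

stool();
translate([0, 307, 0]) table();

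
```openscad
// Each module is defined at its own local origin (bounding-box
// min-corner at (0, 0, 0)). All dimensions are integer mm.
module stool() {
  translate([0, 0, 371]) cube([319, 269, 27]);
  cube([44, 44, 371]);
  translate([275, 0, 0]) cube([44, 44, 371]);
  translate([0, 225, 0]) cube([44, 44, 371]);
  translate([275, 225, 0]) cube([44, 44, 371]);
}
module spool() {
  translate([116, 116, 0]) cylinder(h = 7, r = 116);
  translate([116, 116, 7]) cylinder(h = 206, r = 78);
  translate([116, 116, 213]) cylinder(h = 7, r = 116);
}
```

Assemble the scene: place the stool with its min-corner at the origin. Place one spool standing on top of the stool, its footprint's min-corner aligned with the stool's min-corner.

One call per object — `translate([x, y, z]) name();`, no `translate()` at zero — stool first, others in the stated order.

stool();
translate([0, 0, 398]) spool();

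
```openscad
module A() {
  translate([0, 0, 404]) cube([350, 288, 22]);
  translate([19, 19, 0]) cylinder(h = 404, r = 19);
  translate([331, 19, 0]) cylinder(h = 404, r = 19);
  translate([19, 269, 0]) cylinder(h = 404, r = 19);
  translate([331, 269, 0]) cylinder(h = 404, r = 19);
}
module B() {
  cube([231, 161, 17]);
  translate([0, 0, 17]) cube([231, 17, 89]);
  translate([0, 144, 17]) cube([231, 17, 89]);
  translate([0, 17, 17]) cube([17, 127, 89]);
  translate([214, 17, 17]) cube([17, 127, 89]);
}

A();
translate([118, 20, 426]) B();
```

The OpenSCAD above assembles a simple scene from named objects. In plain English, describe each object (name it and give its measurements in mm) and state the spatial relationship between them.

A is a four-legged stool. The seat is a 350×288×22 mm slab whose top surface is at z = 426 mm; four round legs, each 38 mm in diameter, run from the floor (z = 0) to the underside of the seat, each leg's axis is inset half a diameter from the nearest pair of seat edges (so the leg's bounding box is flush with the corner).

B is an open-topped rectangular box: outside dimensions 231×161×106 mm, with a uniform wall and base thickness of 17 mm. The base is a full 231×161 slab on the floor; four walls sit on top of the base. The front and back walls (the −y and +y sides) span the full width; the two side walls fit between them.

The open box is on top of the stool.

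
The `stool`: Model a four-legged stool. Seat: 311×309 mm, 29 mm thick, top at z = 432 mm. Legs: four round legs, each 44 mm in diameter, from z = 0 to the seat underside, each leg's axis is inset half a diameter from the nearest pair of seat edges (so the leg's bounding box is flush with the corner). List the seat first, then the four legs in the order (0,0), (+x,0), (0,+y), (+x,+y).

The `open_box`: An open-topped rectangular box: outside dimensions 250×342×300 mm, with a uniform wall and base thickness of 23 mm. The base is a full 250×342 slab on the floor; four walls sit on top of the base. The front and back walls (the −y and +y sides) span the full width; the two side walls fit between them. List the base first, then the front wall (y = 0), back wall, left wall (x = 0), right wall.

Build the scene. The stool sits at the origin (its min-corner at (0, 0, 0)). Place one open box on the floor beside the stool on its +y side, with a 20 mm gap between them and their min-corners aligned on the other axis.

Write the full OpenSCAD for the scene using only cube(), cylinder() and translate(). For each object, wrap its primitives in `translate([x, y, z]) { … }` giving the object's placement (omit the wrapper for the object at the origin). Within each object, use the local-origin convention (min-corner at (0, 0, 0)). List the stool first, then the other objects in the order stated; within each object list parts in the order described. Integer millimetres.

translate([0, 0, 403]) cube([311, 309, 29]);
translate([22, 22, 0]) cylinder(h = 403, r = 22);
translate([289, 22, 0]) cylinder(h = 403, r = 22);
translate([22, 287, 0]) cylinder(h = 403, r = 22);
translate([289, 287, 0]) cylinder(h = 403, r = 22);
translate([0, 329, 0]) {
  cube([250, 342, 23]);
  translate([0, 0, 23]) cube([250, 23, 277]);
  translate([0, 319, 23]) cube([250, 23, 277]);
  translate([0, 23, 23]) cube([23, 296, 277]);
  translate([227, 23, 23]) cube([23, 296, 277]);
}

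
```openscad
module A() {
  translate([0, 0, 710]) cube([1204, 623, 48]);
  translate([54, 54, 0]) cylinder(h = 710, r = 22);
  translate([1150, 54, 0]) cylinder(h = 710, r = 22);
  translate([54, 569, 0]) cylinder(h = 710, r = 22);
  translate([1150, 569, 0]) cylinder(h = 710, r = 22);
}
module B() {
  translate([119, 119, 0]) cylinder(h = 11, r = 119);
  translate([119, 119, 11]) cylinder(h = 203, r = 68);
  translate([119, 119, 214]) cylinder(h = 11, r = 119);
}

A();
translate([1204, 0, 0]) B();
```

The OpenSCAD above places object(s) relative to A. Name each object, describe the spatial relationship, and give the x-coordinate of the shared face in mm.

The table's +x face and the spool's −x face are both at x = 1204 mm.

A is a table. B is a spool. The spool is against the table's +x side, with their −y faces flush. The x-coordinate of the shared face is 1204 mm.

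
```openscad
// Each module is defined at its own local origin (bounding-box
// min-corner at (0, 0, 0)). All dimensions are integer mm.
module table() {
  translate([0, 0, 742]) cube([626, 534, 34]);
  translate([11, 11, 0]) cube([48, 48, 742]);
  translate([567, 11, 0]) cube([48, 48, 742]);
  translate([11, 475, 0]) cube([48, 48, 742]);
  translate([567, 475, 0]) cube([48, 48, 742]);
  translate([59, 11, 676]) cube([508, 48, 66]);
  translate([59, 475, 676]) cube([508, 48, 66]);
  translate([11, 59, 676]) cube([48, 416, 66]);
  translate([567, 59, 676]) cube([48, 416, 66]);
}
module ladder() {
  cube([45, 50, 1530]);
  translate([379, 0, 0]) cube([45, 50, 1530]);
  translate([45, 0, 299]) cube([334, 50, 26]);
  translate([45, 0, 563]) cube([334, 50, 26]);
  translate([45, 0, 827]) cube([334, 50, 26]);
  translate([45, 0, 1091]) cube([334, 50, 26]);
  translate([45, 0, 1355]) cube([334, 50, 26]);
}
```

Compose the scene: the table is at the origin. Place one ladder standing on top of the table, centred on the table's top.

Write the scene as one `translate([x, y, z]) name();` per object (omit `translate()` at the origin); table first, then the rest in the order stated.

table();
translate([101, 242, 776]) ladder();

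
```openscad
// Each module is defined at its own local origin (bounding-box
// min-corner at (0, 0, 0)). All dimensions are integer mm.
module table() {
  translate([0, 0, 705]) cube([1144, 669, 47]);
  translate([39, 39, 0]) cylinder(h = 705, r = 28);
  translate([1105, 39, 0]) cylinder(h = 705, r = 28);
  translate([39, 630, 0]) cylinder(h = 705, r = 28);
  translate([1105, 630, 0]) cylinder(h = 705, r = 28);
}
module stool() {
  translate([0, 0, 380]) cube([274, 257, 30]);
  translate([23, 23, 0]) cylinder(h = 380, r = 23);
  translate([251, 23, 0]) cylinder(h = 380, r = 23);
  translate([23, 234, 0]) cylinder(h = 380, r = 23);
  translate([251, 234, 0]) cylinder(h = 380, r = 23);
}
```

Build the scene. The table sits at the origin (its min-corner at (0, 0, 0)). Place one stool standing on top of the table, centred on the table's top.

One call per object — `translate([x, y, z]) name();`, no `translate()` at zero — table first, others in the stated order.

table();
translate([435, 206, 752]) stool();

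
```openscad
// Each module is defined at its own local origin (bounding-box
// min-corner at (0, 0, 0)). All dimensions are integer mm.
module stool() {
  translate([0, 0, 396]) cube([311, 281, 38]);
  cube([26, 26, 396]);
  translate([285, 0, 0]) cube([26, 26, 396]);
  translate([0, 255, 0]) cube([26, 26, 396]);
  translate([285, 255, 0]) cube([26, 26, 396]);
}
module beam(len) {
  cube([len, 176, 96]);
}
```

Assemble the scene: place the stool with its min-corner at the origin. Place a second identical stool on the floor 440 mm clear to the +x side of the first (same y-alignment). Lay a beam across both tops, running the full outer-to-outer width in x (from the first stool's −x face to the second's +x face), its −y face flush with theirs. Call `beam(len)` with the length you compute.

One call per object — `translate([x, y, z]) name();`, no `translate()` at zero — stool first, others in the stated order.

stool();
translate([751, 0, 0]) stool();
translate([0, 0, 434]) beam(1062);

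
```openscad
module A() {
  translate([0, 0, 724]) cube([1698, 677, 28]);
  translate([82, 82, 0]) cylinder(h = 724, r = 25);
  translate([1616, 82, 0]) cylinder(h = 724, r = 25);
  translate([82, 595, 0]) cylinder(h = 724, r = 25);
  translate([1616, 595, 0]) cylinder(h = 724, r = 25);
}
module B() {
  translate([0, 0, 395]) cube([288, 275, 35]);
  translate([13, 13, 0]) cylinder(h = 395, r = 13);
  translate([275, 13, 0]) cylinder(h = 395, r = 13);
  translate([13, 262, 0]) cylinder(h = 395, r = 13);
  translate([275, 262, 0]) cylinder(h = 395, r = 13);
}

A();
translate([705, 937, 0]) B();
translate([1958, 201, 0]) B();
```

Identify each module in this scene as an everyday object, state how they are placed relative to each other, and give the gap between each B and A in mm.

Each stool's nearest face is 260 mm from the table's bounding box.

A is a table. B is a stool. Two stools sit around the table at the +y, +x sides. The gap between each stool and the table is 260 mm.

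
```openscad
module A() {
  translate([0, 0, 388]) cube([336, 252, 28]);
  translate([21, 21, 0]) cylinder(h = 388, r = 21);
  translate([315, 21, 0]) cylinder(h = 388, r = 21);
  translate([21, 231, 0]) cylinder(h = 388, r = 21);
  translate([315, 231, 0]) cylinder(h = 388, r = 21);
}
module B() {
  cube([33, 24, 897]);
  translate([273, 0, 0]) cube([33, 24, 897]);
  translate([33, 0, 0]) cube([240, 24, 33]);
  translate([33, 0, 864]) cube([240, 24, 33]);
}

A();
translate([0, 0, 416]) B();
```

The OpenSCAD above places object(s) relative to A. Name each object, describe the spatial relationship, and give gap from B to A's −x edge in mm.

The picture frame's min-x is at 0; the stool's min-x is 0; gap = 0 mm.

A is a stool. B is a picture frame. The picture frame is on top of the stool. The gap from the picture frame to the stool's −x edge is 0 mm.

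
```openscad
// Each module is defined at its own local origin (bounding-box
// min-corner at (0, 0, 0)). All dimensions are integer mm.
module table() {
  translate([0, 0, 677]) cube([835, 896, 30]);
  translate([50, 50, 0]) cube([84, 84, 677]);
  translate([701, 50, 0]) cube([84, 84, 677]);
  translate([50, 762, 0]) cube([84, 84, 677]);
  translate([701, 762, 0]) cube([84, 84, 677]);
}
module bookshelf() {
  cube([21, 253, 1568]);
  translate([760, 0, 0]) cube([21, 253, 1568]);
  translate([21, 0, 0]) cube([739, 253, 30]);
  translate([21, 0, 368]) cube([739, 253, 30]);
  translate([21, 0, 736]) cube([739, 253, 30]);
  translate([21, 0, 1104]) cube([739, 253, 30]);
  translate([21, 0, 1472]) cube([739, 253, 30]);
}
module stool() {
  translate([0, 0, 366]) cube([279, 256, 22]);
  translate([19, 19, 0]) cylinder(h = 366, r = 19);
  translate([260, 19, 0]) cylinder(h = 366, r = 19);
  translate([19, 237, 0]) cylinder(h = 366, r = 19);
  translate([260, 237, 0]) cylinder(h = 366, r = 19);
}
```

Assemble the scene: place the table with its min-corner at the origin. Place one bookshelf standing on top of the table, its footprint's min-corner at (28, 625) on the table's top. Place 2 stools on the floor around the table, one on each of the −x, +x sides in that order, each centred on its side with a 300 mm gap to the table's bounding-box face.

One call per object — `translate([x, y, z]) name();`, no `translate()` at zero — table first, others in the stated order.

table();
translate([28, 625, 707]) bookshelf();
translate([-579, 320, 0]) stool();
translate([1135, 320, 0]) stool();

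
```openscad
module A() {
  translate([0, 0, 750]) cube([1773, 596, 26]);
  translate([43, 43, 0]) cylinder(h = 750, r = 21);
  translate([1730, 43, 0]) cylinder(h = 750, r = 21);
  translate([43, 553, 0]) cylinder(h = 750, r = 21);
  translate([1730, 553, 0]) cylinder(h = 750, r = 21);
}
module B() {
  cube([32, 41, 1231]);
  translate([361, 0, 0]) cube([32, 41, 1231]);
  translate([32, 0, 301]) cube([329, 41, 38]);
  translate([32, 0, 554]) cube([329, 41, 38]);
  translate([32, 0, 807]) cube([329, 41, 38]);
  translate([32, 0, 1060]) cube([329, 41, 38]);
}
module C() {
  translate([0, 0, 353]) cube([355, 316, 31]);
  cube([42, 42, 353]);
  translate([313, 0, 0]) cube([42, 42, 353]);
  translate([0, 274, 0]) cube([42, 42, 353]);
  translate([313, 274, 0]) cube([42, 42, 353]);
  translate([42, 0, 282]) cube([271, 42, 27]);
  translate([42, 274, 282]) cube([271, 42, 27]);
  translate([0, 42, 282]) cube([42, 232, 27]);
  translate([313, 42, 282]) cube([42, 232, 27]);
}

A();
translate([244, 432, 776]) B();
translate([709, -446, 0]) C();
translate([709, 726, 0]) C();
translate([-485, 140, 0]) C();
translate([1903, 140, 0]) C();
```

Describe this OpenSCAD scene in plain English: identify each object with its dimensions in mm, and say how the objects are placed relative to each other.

A is a rectangular dining table. The top is 1773×596×26 mm with its upper surface at z = 776 mm. It stands on four round legs of 42 mm diameter, each leg's bounding box inset 22 mm from the nearest pair of top edges, running from the floor to the underside of the top.

B is a wooden ladder with two side rails of 32×41 mm section and 1231 mm height, set 393 mm apart overall. Between them run 4 rectangular rungs (41 mm deep, 38 mm thick), front faces flush with the rails' −y face. The bottom of the first rung is 301 mm above the floor and each subsequent rung is 253 mm higher than the one below.

C is a four-legged stool. The seat is 355×316 mm, 31 mm thick, top at z = 384 mm. It stands on four square legs, each 42×42 mm in cross-section, from z = 0 to the seat underside, each flush with a corner of the seat. Four stretchers, 42 mm wide and 27 mm tall, connect adjacent legs with their undersides at z = 282 mm, each running between the inner faces of the legs it joins and aligned with the legs' outer faces on the other axis.

The ladder is on top of the table. Four stools sit around the table at the −y, +y, −x, +x sides.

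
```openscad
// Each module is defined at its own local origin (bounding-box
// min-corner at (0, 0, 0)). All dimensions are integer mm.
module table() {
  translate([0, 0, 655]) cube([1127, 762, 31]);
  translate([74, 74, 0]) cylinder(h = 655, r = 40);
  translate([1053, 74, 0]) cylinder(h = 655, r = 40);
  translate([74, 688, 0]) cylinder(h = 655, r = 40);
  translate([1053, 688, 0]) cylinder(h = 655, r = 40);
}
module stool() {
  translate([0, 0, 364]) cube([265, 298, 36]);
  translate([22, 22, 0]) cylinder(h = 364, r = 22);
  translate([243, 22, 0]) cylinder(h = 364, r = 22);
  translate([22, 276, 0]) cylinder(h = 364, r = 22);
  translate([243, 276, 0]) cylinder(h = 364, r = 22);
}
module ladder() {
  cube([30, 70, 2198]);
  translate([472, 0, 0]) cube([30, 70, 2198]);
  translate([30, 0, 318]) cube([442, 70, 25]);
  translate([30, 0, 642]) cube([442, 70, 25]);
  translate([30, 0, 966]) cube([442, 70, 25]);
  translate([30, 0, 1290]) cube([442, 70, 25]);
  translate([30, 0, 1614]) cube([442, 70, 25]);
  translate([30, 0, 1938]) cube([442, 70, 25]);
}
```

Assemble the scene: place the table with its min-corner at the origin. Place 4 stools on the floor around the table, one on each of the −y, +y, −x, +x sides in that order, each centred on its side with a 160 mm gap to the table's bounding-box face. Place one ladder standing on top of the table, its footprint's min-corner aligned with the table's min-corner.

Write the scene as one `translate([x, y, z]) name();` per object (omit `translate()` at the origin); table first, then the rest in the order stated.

table();
translate([431, -458, 0]) stool();
translate([431, 922, 0]) stool();
translate([-425, 232, 0]) stool();
translate([1287, 232, 0]) stool();
translate([0, 0, 686]) ladder();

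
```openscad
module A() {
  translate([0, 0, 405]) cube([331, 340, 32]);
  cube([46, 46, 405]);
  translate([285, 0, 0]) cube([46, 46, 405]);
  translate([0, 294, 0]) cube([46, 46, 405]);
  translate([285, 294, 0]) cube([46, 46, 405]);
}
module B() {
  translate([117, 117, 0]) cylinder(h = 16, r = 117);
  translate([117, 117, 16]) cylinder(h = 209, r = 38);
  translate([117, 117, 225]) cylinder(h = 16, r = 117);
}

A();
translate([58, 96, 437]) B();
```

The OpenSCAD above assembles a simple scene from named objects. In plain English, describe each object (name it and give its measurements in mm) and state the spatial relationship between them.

A is a four-legged stool. The seat is 331×340 mm, 32 mm thick, top at z = 437 mm. It stands on four square legs, each 46×46 mm in cross-section, from z = 0 to the seat underside, each flush with a corner of the seat.

B is a spool: two coaxial disc flanges of radius 117 mm and thickness 16 mm, joined by a core cylinder of radius 38 mm and height 209 mm. The lower flange rests on z = 0 and the three cylinders share a vertical axis.

The spool is on top of the stool.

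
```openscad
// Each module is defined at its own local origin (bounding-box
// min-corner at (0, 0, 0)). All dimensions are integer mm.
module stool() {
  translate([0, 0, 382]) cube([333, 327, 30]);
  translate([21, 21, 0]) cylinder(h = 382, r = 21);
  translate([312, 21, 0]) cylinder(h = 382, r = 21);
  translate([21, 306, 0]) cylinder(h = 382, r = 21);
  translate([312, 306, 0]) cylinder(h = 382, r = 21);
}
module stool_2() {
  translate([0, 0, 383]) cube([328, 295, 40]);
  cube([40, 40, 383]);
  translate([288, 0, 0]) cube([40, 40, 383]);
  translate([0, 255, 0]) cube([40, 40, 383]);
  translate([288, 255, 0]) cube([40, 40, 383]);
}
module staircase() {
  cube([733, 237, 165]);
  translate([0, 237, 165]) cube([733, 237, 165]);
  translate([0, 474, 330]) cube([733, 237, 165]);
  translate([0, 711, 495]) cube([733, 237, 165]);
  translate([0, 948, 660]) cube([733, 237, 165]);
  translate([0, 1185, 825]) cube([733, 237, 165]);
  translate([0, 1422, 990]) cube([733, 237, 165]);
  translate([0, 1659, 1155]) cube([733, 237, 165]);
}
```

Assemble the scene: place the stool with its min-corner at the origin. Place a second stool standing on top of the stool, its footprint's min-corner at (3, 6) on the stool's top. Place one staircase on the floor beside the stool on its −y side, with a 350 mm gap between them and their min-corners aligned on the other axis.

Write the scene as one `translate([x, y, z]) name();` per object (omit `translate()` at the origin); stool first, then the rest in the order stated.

stool();
translate([3, 6, 412]) stool_2();
translate([0, -2246, 0]) staircase();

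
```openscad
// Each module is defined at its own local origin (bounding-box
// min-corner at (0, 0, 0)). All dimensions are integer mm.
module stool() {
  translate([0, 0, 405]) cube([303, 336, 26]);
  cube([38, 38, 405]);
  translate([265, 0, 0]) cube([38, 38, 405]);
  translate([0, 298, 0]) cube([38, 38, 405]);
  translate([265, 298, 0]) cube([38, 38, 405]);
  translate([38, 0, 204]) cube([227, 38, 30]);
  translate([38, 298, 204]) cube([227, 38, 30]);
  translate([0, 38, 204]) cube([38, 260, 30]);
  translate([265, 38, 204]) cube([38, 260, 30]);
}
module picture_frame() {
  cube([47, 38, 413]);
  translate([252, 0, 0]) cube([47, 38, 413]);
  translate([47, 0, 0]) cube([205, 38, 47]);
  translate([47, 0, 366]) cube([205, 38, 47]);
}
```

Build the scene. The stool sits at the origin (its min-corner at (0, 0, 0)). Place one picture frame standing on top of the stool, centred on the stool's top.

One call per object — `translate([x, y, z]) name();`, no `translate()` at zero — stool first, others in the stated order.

stool();
translate([2, 149, 431]) picture_frame();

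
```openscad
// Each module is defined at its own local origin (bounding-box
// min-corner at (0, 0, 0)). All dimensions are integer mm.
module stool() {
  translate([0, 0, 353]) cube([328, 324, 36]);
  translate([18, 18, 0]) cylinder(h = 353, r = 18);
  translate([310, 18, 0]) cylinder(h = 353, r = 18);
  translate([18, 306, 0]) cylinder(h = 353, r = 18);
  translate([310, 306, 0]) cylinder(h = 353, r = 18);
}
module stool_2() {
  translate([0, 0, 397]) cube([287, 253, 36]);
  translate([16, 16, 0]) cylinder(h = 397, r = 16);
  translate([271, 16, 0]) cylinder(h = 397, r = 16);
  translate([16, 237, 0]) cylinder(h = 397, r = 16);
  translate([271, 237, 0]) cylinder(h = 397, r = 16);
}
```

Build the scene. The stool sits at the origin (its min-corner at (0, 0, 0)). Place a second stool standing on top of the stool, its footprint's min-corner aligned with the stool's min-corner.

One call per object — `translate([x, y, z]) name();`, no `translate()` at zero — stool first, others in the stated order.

stool();
translate([0, 0, 389]) stool_2();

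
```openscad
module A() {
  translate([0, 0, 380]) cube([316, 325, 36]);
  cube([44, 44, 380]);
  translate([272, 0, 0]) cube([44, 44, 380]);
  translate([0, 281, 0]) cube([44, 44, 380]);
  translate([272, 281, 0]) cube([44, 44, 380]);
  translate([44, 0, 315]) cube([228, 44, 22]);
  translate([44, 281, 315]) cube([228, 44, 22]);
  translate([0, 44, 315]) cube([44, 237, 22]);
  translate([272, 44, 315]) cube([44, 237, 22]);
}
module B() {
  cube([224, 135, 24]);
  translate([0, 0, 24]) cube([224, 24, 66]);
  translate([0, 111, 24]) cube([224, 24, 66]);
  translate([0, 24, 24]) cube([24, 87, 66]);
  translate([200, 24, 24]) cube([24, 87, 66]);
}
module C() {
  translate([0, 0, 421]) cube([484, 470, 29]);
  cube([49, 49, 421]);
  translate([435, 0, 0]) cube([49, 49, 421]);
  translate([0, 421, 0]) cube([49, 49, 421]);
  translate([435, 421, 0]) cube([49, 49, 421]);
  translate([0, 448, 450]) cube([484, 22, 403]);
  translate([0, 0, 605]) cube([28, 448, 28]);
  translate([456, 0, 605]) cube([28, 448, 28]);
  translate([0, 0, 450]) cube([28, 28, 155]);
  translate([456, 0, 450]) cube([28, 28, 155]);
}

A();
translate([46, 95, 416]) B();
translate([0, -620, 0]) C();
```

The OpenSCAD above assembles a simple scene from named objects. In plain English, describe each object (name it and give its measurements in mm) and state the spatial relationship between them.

A is a simple wooden stool: a rectangular seat 316 mm (x) by 325 mm (y), 36 mm thick, top face at z = 416 mm, on four square legs, each 44×44 mm in cross-section. The legs rest on z = 0, each flush with a corner of the seat. Four stretchers, 44 mm wide and 22 mm tall, connect adjacent legs with their undersides at z = 315 mm, each running between the inner faces of the legs it joins and aligned with the legs' outer faces on the other axis.

B is an open-topped rectangular box: outside dimensions 224×135×90 mm, with a uniform wall and base thickness of 24 mm. The base is a full 224×135 slab on the floor; four walls sit on top of the base. The front and back walls (the −y and +y sides) span the full width; the two side walls fit between them.

C is a chair. The seat is a 484×470×29 mm slab with its top at z = 450 mm, on four 49×49 mm corner legs (flush with the seat edges, standing on z = 0). A flat backrest 22 mm thick, 403 mm tall, spans the full seat width and rises from the seat top along its +y edge, rear face flush with the rear of the seat. Two armrests of 28×28 mm section run along each side from the seat's front edge to the front of the backrest, top faces 183 mm above the seat top and outer faces flush with the seat's x-edges; a 28×28 mm post under the front of each armrest stands on the seat at the front corner.

The open box is on top of the stool, centred. The chair is on the floor beside the stool on its −y side.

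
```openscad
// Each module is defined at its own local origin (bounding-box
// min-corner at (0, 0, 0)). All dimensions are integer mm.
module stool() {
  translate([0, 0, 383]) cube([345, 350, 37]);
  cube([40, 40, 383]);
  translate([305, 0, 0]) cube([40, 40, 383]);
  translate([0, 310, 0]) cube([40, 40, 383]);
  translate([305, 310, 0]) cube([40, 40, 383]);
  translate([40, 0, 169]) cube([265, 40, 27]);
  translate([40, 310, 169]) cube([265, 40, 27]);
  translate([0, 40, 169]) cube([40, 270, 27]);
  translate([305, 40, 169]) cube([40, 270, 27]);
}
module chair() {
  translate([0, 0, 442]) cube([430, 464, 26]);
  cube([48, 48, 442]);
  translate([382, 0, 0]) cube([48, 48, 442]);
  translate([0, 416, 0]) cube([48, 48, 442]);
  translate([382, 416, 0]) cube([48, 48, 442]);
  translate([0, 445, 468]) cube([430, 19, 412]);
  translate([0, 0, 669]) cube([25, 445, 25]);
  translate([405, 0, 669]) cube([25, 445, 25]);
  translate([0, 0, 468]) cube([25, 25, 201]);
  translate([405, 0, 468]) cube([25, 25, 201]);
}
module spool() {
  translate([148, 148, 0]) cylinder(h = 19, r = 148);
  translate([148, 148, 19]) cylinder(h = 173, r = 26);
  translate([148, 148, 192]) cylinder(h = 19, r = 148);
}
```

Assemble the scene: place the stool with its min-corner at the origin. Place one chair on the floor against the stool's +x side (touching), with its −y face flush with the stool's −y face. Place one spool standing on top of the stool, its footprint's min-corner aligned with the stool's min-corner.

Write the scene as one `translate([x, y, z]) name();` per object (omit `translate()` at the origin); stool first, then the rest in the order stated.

stool();
translate([345, 0, 0]) chair();
translate([0, 0, 420]) spool();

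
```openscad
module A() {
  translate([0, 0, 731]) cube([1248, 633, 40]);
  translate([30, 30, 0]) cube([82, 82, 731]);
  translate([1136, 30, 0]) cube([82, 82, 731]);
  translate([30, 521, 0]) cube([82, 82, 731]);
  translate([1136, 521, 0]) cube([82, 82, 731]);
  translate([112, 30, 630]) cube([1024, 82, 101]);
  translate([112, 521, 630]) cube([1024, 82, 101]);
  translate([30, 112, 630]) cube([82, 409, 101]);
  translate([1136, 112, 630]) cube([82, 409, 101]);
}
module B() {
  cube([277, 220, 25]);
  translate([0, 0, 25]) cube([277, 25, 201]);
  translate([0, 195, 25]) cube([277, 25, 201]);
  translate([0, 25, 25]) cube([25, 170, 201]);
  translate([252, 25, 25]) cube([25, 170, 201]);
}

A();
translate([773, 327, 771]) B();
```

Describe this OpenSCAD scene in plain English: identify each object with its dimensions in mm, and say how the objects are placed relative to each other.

A is a table: top 1248 mm (x) × 633 mm (y), 40 mm thick, upper face at z = 771 mm, on four 82×82 mm square legs, each inset 30 mm from the nearest pair of top edges, running from z = 0 to the bottom of the top. Four apron rails, 82 mm thick and 101 mm tall, run between adjacent legs with their top edges flush with the underside of the top and their outer faces flush with the legs' outer faces.

B is an open storage box with external size 277×220×226 mm and wall thickness 25 mm (the base is also 25 mm thick). The base covers the whole footprint; the four walls stand on the base, with the y-facing walls full-width and the x-facing walls fitting between their inner faces.

The open box is on top of the table.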